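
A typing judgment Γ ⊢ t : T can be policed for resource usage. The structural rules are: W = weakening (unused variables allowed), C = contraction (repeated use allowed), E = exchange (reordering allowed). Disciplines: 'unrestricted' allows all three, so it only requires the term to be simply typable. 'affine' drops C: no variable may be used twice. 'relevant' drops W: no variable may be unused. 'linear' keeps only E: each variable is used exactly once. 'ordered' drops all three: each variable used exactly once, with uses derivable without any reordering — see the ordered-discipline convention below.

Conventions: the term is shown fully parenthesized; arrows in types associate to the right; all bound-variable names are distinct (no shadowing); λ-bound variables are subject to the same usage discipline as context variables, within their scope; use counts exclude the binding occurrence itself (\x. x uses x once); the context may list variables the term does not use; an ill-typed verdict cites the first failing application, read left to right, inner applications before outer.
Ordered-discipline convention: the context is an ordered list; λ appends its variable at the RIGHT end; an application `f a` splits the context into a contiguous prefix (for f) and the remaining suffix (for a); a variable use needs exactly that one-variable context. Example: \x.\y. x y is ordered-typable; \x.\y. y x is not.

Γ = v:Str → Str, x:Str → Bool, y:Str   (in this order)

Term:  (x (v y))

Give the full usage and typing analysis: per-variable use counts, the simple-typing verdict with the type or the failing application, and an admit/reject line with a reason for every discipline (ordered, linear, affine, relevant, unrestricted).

variable uses: v: 1; x: 1; y: 1
uses in reading order: x, v, y
typing: well-typed at Bool
ordered ✗ (needs exchange: uses follow x, v, y)
linear ✓ (each of v, x, y used exactly once)
affine ✓ (at most one use each (v, x, y))
relevant ✓ (none of v, x, y goes unused)
unrestricted ✓ (typability at Bool is all that's needed)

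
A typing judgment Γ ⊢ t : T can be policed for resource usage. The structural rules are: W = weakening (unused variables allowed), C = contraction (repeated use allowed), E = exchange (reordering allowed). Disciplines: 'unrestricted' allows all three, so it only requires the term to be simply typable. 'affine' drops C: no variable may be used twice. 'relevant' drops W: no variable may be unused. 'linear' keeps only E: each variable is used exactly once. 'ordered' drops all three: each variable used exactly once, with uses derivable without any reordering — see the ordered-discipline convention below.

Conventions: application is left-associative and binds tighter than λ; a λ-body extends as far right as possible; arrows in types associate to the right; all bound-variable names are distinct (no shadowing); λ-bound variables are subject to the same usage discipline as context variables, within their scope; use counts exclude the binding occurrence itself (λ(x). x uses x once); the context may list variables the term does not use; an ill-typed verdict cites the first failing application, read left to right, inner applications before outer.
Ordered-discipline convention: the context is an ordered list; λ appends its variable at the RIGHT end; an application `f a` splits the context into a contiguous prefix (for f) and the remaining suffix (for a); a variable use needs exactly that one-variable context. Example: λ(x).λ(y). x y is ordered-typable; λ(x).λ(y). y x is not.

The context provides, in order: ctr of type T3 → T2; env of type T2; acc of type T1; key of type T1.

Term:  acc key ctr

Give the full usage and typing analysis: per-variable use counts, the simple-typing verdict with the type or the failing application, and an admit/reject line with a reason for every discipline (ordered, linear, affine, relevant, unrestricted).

use counts: ctr=1, env=0, acc=1, key=1
use order (left to right): acc, key, ctr
typing: ill-typed: non-function type T1 applied to an argument
ordered: ✗, a type mismatch blocks all five
linear: ✗, the type mismatch rejects it
affine: ✗, not simply typable
relevant: ✗, fails simple typing
unrestricted: ✗, a type mismatch blocks all five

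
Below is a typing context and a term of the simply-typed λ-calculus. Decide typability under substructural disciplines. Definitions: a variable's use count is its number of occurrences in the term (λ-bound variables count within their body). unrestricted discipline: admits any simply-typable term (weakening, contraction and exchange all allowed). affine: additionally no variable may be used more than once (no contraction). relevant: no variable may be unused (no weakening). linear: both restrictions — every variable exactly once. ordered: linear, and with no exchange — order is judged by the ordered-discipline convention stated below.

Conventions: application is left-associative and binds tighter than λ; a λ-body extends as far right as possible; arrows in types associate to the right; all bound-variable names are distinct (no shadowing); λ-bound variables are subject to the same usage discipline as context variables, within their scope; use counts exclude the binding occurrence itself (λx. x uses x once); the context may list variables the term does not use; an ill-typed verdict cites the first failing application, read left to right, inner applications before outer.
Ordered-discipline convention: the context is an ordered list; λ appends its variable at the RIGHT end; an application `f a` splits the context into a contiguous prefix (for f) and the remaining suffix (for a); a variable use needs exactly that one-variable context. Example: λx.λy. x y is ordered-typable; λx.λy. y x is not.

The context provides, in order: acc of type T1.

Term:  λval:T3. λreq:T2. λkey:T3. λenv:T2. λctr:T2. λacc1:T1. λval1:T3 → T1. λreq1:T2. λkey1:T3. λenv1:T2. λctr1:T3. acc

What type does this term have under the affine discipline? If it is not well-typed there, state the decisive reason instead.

term : T3 → T2 → T3 → T2 → T2 → T1 → (T3 → T1) → T2 → T3 → T2 → T3 → T1
use counts: acc=1, val (λ-bound)=0, req (λ-bound)=0, key (λ-bound)=0, env (λ-bound)=0, ctr (λ-bound)=0, acc1 (λ-bound)=0, val1 (λ-bound)=0, req1 (λ-bound)=0, key1 (λ-bound)=0, env1 (λ-bound)=0, ctr1 (λ-bound)=0
uses in reading order: acc
typing: ✓ — T3 → T2 → T3 → T2 → T2 → T1 → (T3 → T1) → T2 → T3 → T2 → T3 → T1
across the five disciplines: ordered ✗; linear ✗; affine ✓; relevant ✗; unrestricted ✓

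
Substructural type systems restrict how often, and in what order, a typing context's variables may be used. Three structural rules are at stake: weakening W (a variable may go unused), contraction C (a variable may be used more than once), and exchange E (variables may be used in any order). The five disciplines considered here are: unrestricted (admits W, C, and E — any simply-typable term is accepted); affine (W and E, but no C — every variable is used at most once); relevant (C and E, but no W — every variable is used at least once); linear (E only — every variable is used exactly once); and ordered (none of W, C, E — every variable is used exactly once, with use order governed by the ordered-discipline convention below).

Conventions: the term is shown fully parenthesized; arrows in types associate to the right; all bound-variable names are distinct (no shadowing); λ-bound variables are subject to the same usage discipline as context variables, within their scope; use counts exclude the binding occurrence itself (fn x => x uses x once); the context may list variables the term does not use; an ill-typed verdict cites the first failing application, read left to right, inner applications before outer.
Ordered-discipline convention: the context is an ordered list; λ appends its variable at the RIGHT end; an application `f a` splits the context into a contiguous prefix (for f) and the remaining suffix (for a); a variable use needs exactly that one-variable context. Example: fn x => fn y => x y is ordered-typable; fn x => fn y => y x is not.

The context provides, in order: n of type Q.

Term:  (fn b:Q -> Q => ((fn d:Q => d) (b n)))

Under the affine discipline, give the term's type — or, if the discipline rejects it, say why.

term : (Q -> Q) -> Q
counts: n: 1×; b [bound]: 1×; d [bound]: 1×
use order (left to right): d, b, n
typing: well-typed — term : (Q -> Q) -> Q
per-discipline verdicts: ordered ✗, linear ✓, affine ✓, relevant ✓, unrestricted ✓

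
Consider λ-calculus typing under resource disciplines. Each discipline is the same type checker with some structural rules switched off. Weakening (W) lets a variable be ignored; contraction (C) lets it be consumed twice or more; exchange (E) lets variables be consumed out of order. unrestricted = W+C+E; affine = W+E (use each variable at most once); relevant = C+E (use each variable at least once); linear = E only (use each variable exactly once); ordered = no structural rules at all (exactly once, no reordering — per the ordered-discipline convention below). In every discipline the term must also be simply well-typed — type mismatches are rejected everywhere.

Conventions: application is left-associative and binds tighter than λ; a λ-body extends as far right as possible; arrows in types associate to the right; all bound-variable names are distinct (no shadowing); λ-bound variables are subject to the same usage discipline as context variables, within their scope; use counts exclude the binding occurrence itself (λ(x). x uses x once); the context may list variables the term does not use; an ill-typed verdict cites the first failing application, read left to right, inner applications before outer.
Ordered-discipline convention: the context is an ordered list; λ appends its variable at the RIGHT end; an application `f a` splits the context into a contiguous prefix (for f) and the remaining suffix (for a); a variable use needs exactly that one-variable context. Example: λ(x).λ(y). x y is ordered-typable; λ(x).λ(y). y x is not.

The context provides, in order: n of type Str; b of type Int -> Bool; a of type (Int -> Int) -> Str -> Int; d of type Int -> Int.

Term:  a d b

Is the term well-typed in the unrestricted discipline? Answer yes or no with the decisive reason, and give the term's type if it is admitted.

no — fails simple typing
variable uses: n: 0; b: 1; a: 1; d: 1
uses in reading order: a, d, b
typing: ill-typed: an application expects Str but receives Int -> Bool
summary: ordered ✗; linear ✗; affine ✗; relevant ✗; unrestricted ✗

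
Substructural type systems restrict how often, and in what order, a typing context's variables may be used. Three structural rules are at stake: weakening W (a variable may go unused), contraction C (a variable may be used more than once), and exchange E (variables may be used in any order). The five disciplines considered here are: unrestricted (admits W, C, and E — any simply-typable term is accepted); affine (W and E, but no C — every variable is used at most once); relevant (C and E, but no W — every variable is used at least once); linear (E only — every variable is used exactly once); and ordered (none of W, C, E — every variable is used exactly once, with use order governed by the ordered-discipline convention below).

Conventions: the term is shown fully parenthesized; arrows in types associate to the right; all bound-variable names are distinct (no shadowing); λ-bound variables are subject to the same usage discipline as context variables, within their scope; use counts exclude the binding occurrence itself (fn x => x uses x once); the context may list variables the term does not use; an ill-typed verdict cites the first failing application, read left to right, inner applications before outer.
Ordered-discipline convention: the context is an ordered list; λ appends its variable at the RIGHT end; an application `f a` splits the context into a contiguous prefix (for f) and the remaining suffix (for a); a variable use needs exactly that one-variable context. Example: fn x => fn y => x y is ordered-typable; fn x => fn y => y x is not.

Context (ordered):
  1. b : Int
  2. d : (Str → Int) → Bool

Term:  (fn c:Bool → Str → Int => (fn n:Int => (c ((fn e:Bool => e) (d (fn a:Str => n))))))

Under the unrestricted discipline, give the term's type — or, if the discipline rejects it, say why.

term : (Bool → Str → Int) → Int → Str → Int
counts: b: 0×, d: 1×, c (λ-bound): 1×, n (λ-bound): 1×, e (λ-bound): 1×, a (λ-bound): 0×
uses in reading order: c, e, d, n
typing: well-typed at (Bool → Str → Int) → Int → Str → Int
across the five disciplines: ordered ✗ | linear ✗ | affine ✓ | relevant ✗ | unrestricted ✓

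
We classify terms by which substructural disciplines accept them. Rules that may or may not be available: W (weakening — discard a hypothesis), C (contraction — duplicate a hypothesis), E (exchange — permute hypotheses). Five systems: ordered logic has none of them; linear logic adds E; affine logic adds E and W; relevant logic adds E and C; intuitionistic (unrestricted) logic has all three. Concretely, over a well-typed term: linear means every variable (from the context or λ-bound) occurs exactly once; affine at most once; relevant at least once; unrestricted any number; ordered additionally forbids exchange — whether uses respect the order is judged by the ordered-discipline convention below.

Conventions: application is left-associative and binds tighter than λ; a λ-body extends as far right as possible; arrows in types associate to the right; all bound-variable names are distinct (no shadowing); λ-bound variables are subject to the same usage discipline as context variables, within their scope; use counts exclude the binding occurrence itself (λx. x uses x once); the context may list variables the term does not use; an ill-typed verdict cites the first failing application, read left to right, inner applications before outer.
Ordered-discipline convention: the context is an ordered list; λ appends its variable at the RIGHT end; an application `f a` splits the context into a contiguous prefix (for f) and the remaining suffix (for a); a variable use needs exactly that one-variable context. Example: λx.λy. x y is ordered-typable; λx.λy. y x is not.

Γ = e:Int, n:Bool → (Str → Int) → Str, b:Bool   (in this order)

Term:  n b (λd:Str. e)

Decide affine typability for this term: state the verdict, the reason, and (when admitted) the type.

yes — no duplicate uses among e, n, b, d; term : Str
usage: e: 1, n: 1, b: 1, d [bound]: 0
left-to-right use order: n, b, e
typing: ✓ — Str
per-discipline verdicts: ordered ✗; linear ✗; affine ✓; relevant ✗; unrestricted ✓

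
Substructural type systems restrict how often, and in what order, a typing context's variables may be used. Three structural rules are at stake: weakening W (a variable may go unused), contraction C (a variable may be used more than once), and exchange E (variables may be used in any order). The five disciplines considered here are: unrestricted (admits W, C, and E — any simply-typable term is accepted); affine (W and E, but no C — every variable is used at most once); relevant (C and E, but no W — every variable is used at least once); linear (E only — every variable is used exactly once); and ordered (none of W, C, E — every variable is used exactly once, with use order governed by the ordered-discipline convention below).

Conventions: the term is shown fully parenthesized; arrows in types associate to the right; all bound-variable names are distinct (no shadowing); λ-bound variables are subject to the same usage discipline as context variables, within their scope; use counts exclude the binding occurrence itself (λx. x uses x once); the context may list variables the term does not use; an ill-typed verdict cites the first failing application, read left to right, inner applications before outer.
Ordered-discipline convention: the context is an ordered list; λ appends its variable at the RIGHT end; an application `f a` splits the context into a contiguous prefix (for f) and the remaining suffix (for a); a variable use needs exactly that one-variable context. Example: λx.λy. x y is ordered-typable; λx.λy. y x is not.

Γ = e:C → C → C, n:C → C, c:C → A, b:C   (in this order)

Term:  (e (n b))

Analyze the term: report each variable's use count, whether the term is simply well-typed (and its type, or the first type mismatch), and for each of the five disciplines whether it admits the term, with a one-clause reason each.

counts: e ×1; n ×1; c ×0; b ×1
order of uses: e, n, b
typing: well-typed — term : C → C
ordered ✗ (c left unused)
linear ✗ (c left unused)
affine ✓ (at most one use each (e, n, c, b))
relevant ✗ (c left unused)
unrestricted ✓ (well-typed at C → C; no restrictions here)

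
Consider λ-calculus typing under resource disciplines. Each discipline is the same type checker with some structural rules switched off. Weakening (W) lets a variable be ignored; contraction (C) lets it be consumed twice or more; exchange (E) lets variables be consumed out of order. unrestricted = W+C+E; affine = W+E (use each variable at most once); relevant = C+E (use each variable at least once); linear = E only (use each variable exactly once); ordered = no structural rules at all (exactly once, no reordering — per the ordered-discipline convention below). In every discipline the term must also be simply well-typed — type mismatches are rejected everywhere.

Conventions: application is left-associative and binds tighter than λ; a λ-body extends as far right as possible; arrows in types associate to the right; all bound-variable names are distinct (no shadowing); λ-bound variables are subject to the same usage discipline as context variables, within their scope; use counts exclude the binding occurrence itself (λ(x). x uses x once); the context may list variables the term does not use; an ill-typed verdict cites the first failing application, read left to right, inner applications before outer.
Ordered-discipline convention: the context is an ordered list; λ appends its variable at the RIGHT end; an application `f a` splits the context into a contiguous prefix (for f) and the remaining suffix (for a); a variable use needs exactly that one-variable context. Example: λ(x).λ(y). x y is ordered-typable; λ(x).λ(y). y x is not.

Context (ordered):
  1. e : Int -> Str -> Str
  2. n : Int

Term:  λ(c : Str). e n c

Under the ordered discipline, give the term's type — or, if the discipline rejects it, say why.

term : Str -> Str
counts: e ×1; n ×1; c (bound) ×1
order of uses: e, n, c
typing: well-typed at Str -> Str
across the five disciplines: ordered ✓, linear ✓, affine ✓, relevant ✓, unrestricted ✓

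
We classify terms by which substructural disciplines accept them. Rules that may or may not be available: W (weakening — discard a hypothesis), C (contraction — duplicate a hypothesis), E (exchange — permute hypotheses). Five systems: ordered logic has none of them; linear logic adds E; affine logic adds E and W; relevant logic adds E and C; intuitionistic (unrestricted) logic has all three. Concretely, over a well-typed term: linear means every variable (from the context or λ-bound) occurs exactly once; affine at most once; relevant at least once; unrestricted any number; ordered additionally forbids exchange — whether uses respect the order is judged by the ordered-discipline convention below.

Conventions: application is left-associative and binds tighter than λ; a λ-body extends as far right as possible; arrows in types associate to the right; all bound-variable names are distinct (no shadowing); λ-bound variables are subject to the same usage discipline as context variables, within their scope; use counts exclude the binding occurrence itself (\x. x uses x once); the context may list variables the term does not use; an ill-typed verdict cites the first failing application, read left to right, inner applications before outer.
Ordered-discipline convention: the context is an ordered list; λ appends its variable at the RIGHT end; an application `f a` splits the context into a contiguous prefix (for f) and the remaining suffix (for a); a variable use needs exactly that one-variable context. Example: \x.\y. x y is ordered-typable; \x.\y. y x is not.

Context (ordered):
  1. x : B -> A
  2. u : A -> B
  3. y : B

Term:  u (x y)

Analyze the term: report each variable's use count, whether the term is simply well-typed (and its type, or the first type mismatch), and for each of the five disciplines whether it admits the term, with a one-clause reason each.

use counts: x=1; u=1; y=1
uses in reading order: u, x, y
typing: the term checks, with type B
ordered ✗ (needs exchange: uses follow u, x, y)
linear ✓ (x, u, y: one use apiece)
affine ✓ (at most one use each (x, u, y))
relevant ✓ (every one of x, u, y appears)
unrestricted ✓ (simply typable at B; W, C, E all held)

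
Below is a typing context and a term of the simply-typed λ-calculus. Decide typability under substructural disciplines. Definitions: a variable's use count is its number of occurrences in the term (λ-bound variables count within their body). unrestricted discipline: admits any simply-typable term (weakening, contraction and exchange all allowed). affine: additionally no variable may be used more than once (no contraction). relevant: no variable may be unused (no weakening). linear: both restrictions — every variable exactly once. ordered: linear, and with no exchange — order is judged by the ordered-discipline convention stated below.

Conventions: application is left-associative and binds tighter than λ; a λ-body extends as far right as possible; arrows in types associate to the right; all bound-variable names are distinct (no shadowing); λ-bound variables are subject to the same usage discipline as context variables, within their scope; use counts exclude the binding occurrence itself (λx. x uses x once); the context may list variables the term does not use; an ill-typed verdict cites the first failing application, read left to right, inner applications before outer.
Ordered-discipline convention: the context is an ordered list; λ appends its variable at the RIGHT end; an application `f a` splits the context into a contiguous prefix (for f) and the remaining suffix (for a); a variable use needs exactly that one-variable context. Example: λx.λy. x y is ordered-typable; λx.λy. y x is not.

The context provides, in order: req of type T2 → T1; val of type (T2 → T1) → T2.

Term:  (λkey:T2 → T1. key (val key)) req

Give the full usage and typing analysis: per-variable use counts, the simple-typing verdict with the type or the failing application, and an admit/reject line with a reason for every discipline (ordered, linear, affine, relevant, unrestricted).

counts: req: 1; val: 1; key [bound]: 2
use order (left to right): key, val, key, req
typing: well-typed — term : T1
ordered: ✗, uses contraction: key ×2
linear: ✗, uses contraction: key ×2
affine: ✗, uses contraction: key ×2
relevant: ✓, at least one use each (req, val, key)
unrestricted: ✓, well-typed at T1; no restrictions here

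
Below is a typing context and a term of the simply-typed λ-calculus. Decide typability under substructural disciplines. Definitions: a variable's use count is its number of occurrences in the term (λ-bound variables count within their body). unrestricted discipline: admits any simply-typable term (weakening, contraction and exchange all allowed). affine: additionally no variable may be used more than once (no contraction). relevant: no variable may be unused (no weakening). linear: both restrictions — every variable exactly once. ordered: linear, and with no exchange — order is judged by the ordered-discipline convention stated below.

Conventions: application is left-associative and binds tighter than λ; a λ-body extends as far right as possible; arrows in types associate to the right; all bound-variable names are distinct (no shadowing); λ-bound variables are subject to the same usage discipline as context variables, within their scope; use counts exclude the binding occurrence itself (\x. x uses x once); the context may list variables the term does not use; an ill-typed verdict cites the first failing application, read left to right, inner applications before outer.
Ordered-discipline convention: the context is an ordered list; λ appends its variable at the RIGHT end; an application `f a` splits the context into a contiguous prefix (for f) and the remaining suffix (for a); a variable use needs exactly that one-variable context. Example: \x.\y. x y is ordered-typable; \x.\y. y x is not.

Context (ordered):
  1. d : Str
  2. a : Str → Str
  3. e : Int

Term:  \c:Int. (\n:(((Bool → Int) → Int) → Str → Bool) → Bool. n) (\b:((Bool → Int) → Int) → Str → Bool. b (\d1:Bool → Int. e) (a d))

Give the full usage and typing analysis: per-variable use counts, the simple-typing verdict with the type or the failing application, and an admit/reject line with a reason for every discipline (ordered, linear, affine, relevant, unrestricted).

counts: d=1, a=1, e=1, c [bound]=0, n [bound]=1, b [bound]=1, d1 [bound]=0
order of uses: n, b, e, a, d
typing: the term checks, with type Int → (((Bool → Int) → Int) → Str → Bool) → Bool
ordered ✗ (c, d1 left unused)
linear ✗ (c, d1 left unused)
affine ✓ (d, a, e, c, n, b, d1: no repeats, contraction unneeded)
relevant ✗ (c, d1 left unused)
unrestricted ✓ (simply typable at Int → (((Bool → Int) → Int) → Str → Bool) → Bool; W, C, E all held)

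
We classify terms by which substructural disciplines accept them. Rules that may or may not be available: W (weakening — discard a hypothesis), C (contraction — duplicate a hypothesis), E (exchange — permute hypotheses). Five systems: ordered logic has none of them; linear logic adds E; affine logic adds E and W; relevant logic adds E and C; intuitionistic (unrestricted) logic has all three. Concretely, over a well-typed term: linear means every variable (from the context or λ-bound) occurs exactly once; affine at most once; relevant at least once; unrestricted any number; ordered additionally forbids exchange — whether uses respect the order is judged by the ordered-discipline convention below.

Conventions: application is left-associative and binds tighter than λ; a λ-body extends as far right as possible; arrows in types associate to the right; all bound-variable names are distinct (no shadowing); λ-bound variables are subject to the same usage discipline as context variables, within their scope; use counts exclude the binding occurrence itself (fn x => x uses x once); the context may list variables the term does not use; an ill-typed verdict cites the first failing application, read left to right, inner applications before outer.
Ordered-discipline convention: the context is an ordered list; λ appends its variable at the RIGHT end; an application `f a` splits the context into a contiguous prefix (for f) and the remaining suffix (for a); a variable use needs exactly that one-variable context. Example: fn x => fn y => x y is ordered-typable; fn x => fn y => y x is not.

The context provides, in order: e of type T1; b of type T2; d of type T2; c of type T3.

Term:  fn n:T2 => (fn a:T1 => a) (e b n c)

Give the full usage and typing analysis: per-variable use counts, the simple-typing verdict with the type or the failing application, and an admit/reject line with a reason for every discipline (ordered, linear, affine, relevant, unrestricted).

usage: e: 1×, b: 1×, d: 0×, c: 1×, n [bound]: 1×, a [bound]: 1×
order of uses: a, e, b, n, c
typing: ill-typed: non-arrow in function slot: T1
ordered: ✗, not simply typable
linear: ✗, fails simple typing
affine: ✗, a type mismatch blocks all five
relevant: ✗, the type mismatch rejects it
unrestricted: ✗, not simply typable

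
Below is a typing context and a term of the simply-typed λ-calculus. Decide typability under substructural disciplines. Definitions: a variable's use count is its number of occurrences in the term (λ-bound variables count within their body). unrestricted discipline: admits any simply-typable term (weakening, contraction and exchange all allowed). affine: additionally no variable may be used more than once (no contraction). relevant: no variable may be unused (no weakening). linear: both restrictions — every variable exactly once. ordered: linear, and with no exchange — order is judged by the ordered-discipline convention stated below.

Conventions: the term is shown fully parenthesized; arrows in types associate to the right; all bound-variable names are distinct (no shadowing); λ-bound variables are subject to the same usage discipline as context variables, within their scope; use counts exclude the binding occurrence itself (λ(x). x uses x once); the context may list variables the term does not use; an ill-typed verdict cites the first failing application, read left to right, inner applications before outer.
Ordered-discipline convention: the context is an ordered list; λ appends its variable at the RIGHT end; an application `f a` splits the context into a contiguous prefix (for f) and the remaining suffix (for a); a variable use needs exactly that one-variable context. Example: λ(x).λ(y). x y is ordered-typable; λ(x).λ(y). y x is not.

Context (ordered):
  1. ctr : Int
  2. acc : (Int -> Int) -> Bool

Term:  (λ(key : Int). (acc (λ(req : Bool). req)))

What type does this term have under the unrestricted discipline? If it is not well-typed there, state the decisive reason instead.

not well-typed under unrestricted — not simply typable
usage: ctr=0; acc=1; key [bound]=0; req [bound]=1
order of uses: acc, req
typing: ill-typed: an argument Bool -> Bool mismatches the expected Int -> Int
per-discipline verdicts: ordered ✗, linear ✗, affine ✗, relevant ✗, unrestricted ✗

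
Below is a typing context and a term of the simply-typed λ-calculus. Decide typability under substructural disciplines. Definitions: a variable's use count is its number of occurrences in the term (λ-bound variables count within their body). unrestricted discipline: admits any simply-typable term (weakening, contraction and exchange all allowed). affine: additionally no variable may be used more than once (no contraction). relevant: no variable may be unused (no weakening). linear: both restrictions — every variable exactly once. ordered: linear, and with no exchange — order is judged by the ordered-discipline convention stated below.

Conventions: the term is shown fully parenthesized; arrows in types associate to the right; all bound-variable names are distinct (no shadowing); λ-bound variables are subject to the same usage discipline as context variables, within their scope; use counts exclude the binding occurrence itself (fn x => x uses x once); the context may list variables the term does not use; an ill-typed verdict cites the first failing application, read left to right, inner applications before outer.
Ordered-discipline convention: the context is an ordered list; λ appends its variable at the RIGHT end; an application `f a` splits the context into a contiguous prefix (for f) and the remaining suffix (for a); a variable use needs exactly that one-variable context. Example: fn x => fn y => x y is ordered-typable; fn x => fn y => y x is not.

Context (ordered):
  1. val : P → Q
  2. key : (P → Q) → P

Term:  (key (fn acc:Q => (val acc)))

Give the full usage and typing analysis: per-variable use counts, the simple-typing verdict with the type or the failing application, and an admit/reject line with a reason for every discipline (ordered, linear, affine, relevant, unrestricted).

counts: val=1, key=1, acc (bound)=1
uses in reading order: key, val, acc
typing: ill-typed: an argument Q mismatches the expected P
ordered: ✗, the type mismatch rejects it
linear: ✗, not simply typable
affine: ✗, fails simple typing
relevant: ✗, a type mismatch blocks all five
unrestricted: ✗, the type mismatch rejects it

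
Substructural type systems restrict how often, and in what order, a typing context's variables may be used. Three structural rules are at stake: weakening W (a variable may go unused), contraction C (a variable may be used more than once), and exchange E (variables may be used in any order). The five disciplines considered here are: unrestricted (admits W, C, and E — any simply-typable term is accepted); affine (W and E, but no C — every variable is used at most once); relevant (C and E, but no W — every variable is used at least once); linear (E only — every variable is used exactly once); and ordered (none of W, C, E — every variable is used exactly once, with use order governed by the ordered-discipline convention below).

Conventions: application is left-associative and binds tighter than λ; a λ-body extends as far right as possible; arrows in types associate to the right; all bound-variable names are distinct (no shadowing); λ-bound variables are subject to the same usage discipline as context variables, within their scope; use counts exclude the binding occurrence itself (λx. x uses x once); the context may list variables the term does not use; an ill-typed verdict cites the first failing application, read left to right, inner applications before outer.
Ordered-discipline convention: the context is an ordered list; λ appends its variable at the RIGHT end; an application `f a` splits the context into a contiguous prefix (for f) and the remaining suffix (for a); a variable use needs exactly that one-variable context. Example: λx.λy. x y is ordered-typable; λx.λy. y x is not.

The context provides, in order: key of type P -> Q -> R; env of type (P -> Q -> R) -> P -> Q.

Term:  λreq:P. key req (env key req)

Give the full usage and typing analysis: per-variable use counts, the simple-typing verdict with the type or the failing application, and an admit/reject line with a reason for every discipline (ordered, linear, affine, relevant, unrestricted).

counts: key ×2, env ×1, req [bound] ×2
left-to-right use order: key, req, env, key, req
typing: the term checks, with type P -> R
ordered: ✗, needs contraction — key ×2, req ×2
linear: ✗, needs contraction — key ×2, req ×2
affine: ✗, needs contraction — key ×2, req ×2
relevant: ✓, every one of key, env, req appears
unrestricted: ✓, typability at P -> R is all that's needed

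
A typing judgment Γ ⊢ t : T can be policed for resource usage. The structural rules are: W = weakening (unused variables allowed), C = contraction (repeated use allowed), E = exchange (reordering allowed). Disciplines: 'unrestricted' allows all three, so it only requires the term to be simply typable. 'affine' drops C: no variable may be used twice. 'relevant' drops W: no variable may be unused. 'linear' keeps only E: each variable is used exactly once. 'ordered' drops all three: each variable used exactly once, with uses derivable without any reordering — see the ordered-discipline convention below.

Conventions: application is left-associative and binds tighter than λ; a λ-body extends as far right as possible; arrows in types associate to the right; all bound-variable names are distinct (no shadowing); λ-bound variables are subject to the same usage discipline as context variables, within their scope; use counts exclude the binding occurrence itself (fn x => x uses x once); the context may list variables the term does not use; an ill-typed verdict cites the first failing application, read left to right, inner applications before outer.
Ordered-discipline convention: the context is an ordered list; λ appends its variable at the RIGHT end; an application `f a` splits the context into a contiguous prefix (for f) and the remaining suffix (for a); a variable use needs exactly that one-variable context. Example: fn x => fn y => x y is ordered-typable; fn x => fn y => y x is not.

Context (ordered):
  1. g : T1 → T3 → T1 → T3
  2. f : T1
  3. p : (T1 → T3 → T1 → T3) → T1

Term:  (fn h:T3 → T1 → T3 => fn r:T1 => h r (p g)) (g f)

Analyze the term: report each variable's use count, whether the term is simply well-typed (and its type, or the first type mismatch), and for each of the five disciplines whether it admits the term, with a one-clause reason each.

variable uses: g ×2, f ×1, p ×1, h (λ-bound) ×1, r (λ-bound) ×1
use order (left to right): h, r, p, g, g, f
typing: ill-typed: argument of type T1 where T3 is required
ordered: ✗ — not simply typable
linear: ✗ — fails simple typing
affine: ✗ — a type mismatch blocks all five
relevant: ✗ — the type mismatch rejects it
unrestricted: ✗ — not simply typable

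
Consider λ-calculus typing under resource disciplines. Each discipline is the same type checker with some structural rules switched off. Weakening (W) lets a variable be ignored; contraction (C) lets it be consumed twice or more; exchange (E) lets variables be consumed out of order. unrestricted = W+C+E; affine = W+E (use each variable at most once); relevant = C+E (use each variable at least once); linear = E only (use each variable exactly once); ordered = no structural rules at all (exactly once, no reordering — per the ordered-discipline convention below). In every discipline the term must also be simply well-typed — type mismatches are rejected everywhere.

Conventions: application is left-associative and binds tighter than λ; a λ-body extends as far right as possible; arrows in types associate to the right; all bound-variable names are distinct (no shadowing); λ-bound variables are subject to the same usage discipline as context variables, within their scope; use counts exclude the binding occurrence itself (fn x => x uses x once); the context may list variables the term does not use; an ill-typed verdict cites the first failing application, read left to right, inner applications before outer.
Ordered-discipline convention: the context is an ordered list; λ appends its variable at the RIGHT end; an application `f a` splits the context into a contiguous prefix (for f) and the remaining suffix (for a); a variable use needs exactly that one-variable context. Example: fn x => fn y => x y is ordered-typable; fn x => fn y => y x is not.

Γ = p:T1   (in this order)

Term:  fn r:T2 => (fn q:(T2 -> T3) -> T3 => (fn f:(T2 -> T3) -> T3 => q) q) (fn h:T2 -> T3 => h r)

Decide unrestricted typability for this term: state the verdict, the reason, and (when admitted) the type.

yes — simply typable at T2 -> (T2 -> T3) -> T3; W, C, E all held; term : T2 -> (T2 -> T3) -> T3
counts: p: 0; r [bound]: 1; q [bound]: 2; f [bound]: 0; h [bound]: 1
left-to-right use order: q, q, h, r
typing: well-typed at T2 -> (T2 -> T3) -> T3
across the five disciplines: ordered ✗, linear ✗, affine ✗, relevant ✗, unrestricted ✓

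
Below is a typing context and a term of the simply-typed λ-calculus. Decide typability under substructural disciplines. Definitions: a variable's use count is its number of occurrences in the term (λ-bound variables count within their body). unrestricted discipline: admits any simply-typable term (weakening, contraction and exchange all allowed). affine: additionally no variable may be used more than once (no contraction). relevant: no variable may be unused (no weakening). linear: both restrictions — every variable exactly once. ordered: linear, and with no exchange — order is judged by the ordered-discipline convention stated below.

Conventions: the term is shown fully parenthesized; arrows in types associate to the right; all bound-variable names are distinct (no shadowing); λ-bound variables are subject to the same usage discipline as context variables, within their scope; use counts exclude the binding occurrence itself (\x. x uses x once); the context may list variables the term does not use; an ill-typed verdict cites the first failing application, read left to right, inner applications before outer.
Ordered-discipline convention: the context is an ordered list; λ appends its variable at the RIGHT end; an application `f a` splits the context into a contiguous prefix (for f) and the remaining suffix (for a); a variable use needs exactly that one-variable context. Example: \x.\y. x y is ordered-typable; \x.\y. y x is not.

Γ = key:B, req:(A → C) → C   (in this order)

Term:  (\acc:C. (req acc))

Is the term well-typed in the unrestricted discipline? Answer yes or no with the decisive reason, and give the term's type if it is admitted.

no — a type mismatch blocks all five
variable uses: key: 0×; req: 1×; acc [bound]: 1×
uses in reading order: req, acc
typing: ill-typed: a function awaiting A → C gets C
all disciplines: ordered ✗, linear ✗, affine ✗, relevant ✗, unrestricted ✗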